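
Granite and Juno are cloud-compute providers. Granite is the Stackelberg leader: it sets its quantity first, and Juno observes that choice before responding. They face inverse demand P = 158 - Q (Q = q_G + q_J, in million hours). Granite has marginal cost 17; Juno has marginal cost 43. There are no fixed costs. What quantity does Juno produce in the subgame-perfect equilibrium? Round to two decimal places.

15.75

The follower Juno best-responds to any q_G: π_J = (158 - Q)q_J - 43q_J.
∂π_J/∂q_J = 115 - q_G - 2q_J = 0 gives the reaction function q_J = (115 - q_G)/2.
The leader anticipates this reaction. Substituting into P = 158 - Q gives P = 201/2 - (1/2)q_G, so π_G = (201/2 - (1/2)q_G)q_G - 17q_G.
The leader's first-order condition 167/2 - q_G = 0 yields q_G = 167/2.
Then q_J = (115 - 167/2)/2 = 63/4.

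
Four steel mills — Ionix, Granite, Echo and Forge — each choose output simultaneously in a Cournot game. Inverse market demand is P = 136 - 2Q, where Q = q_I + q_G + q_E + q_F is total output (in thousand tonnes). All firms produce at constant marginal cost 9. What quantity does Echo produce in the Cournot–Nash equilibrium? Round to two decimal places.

A representative firm's profit is π_i = q_i(136 - 2Q) - 9q_i.
Setting ∂π_i/∂q_i = 0 with rivals' quantities fixed: 127 - 4q_i - 2·Σ_{j≠i} q_j = 0.
By symmetry each firm produces the same amount; substituting Σ_{j≠i} q_j = 3q_i yields q_i = 127/10.

12.70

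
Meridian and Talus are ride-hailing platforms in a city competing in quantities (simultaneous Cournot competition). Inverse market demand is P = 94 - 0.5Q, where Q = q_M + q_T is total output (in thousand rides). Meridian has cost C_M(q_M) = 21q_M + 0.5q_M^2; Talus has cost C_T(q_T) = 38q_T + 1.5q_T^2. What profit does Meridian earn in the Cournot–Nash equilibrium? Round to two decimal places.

1160.39

Meridian's profit: π_M = (94 - 0.5Q)q_M - (21q_M + (1/2)q_M²). Setting ∂π_M/∂q_M = 0: 73 - 2q_M - (1/2)(q_T) = 0.
Talus's first-order condition: 56 - 4q_T - (1/2)(q_M) = 0.
Best responses: q_M = (73 - (1/2)q_T)/2, q_T = (56 - (1/2)q_M)/4.
Substituting one into the other gives q_M = 1056/31 and q_T = 302/31.
Price P = 94 - (1/2)·(1358/31) = 72.0968.
Meridian's profit: 72.0968·(1056/31) - 21·(1056/31) - (1/2)(1056/31)² = 1160.3913.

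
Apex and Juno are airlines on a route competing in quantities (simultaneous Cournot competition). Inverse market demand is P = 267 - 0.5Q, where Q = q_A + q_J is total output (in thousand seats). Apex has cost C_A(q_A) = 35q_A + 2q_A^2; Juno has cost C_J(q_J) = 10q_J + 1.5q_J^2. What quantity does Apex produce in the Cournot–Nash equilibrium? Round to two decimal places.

Apex's profit: π_A = (267 - 0.5Q)q_A - (35q_A + 2q_A²). Setting ∂π_A/∂q_A = 0: 232 - 5q_A - (1/2)(q_J) = 0.
Juno's first-order condition: 257 - 4q_J - (1/2)(q_A) = 0.
So q_A = (232 - (1/2)q_J)/5 and q_J = (257 - (1/2)q_A)/4.
Substituting one into the other gives q_A = 40.4810 and q_J = 59.1899.

40.48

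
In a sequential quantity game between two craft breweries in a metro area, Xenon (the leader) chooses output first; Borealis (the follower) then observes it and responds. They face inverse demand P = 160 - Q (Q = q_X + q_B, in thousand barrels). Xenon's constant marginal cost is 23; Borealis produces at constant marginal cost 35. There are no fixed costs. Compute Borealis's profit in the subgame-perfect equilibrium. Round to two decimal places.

Solve by backward induction. Given q_X, the follower Borealis maximises π_B = (160 - q_X - q_B)q_B - 35q_B.
Follower FOC: 125 - q_X - 2q_B = 0, so q_B(q_X) = (125 - q_X)/2.
The leader anticipates this reaction. Substituting into P = 160 - Q gives P = 195/2 - (1/2)q_X, so π_X = (195/2 - (1/2)q_X)q_X - 23q_X.
The leader's first-order condition 149/2 - q_X = 0 yields q_X = 149/2.
Then q_B = (125 - 149/2)/2 = 101/4.
Price P = 160 - 399/4 = 241/4.
Borealis's profit: (241/4 - 35)·(101/4) = 637.5625.

637.56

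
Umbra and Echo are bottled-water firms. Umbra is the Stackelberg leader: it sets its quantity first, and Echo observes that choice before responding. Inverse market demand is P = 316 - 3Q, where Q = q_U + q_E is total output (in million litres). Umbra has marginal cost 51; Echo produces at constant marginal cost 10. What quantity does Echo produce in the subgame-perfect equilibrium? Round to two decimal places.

Solve by backward induction. Given q_U, the follower Echo maximises π_E = (316 - 3q_U - 3q_E)q_E - 10q_E.
Follower FOC: 306 - 3q_U - 6q_E = 0, so q_E(q_U) = (306 - 3q_U)/6.
Umbra substitutes q_E(q_U) into its own profit: π_U = q_U(316 - 3q_U - (306 - 3q_U)/2) - 51q_U = (163 - (3/2)q_U)q_U - 51q_U.
Leader FOC: 112 - 3q_U = 0, so q_U = 112/3.
Then q_E = (306 - 3·(112/3))/6 = 97/3.

32.33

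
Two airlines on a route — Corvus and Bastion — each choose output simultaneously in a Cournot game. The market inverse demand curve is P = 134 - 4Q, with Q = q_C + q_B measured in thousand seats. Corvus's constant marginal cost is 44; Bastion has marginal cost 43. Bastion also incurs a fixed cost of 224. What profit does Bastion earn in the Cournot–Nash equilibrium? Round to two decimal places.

Corvus's profit: π_C = (134 - 4Q)q_C - (44q_C). Setting ∂π_C/∂q_C = 0: 90 - 8q_C - 4(q_B) = 0.
Bastion's profit: π_B = (134 - 4Q)q_B - (43q_B). Setting ∂π_B/∂q_B = 0: 91 - 8q_B - 4(q_C) = 0.
Best responses: q_C = (90 - 4q_B)/8, q_B = (91 - 4q_C)/8.
Solving the pair: q_C = 89/12, q_B = 23/3.
Price P = 134 - 4·(181/12) = 221/3.
Bastion's profit: (221/3 - 43)·(23/3) - 224 = 100/9.

11.11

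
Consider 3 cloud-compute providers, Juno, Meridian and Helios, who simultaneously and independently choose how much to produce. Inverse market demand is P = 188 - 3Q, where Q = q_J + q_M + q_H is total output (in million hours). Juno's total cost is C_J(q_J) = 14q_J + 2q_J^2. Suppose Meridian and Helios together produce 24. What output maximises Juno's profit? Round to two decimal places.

10.20

With rivals' combined output fixed at 24, Juno's profit is π_J = (188 - 3·24 - 3q_J)q_J - (14q_J + 2q_J²) = (116 - 3q_J)q_J - (14q_J + 2q_J²).
∂π_J/∂q_J = 102 - 10q_J = 0, so q_J = 51/5.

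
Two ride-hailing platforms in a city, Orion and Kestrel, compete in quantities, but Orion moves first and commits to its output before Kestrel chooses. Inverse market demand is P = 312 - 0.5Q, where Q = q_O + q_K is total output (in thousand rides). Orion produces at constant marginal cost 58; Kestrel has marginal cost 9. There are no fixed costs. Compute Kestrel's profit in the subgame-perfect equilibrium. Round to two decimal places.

Solve by backward induction. Given q_O, the follower Kestrel maximises π_K = (312 - (1/2)q_O - (1/2)q_K)q_K - 9q_K.
Setting the follower's marginal profit to zero, 303 - (1/2)q_O - q_K = 0, i.e. q_K = (303 - (1/2)q_O).
Orion substitutes q_K(q_O) into its own profit: π_O = q_O(312 - (1/2)q_O - (303 - (1/2)q_O)/2) - 58q_O = (321/2 - (1/4)q_O)q_O - 58q_O.
Maximising: ∂π_O/∂q_O = 205/2 - (1/2)q_O = 0, giving q_O = 205.
Then q_K = (303 - (1/2)·205) = 401/2.
Price P = 312 - (1/2)·(811/2) = 437/4.
Kestrel's profit: (437/4 - 9)·(401/2) = 20100.1250.

20100.13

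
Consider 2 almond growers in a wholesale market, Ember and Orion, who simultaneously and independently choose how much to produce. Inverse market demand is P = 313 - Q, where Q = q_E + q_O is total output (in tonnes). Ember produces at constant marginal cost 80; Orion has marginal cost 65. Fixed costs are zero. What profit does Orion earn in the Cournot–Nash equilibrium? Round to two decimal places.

Ember's profit: π_E = (313 - Q)q_E - (80q_E). Setting ∂π_E/∂q_E = 0: 233 - 2q_E - (q_O) = 0.
Orion's first-order condition: 248 - 2q_O - (q_E) = 0.
So q_E = (233 - q_O)/2 and q_O = (248 - q_E)/2.
Solving the pair: q_E = 218/3, q_O = 263/3.
Price P = 313 - 481/3 = 458/3.
Orion's profit: (458/3 - 65)·(263/3) = 7685.4444.

7685.44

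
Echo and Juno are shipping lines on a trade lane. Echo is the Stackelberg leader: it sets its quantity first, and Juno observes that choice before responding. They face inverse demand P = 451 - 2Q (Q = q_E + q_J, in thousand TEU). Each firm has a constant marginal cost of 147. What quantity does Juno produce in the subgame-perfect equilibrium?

Solve by backward induction. Given q_E, the follower Juno maximises π_J = (451 - 2q_E - 2q_J)q_J - 147q_J.
Follower FOC: 304 - 2q_E - 4q_J = 0, so q_J(q_E) = (304 - 2q_E)/4.
Echo substitutes q_J(q_E) into its own profit: π_E = q_E(451 - 2q_E - (304 - 2q_E)/2) - 147q_E = (299 - q_E)q_E - 147q_E.
Leader FOC: 152 - 2q_E = 0, so q_E = 76.
Then q_J = (304 - 2·76)/4 = 38.

38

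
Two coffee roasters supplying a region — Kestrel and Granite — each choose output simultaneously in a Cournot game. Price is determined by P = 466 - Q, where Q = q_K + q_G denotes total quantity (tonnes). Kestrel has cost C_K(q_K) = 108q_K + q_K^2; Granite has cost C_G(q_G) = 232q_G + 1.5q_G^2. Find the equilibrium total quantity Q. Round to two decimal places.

112.32

Kestrel's profit: π_K = (466 - Q)q_K - (108q_K + q_K²). Setting ∂π_K/∂q_K = 0: 358 - 4q_K - (q_G) = 0.
Granite's profit: π_G = (466 - Q)q_G - (232q_G + (3/2)q_G²). Setting ∂π_G/∂q_G = 0: 234 - 5q_G - (q_K) = 0.
Rearranging gives the reaction functions q_K = (358 - q_G)/4 and q_G = (234 - q_K)/5.
Substituting one into the other gives q_K = 1556/19 and q_G = 578/19.
Total output Q = 1556/19 + 578/19 = 112.3158.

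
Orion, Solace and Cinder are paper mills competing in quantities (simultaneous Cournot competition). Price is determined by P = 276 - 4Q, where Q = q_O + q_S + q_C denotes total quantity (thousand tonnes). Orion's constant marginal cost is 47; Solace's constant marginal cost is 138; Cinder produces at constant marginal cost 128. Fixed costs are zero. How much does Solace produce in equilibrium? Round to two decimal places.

2.31

Orion's profit: π_O = (276 - 4Q)q_O - (47q_O). Setting ∂π_O/∂q_O = 0: 229 - 8q_O - 4(q_S + q_C) = 0.
Solace's profit: π_S = (276 - 4Q)q_S - (138q_S). Setting ∂π_S/∂q_S = 0: 138 - 8q_S - 4(q_O + q_C) = 0.
Cinder's first-order condition: 148 - 8q_C - 4(q_O + q_S) = 0.
Adding the 3 first-order conditions: 515 − 16Q = 0, so Q = 515/16.
Back-substituting: q_O = (229 − 515/4)/4 = 401/16, q_S = (138 − 515/4)/4 = 37/16, q_C = (148 − 515/4)/4 = 77/16.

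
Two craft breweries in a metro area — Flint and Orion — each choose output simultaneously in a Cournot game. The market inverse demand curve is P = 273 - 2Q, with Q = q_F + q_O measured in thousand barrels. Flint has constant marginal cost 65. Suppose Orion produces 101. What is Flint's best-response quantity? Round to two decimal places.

1.50

With the rival's output fixed at 101, Flint's profit is π_F = (273 - 2·101 - 2q_F)q_F - (65q_F) = (71 - 2q_F)q_F - (65q_F).
∂π_F/∂q_F = 6 - 4q_F = 0, so q_F = 3/2.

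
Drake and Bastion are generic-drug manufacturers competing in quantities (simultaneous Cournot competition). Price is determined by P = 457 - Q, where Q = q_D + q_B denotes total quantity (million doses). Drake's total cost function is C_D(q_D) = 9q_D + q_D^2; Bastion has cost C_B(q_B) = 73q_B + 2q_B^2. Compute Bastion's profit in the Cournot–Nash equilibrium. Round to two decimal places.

6713.10

Drake's profit: π_D = (457 - Q)q_D - (9q_D + q_D²). Setting ∂π_D/∂q_D = 0: 448 - 4q_D - (q_B) = 0.
Bastion's profit: π_B = (457 - Q)q_B - (73q_B + 2q_B²). Setting ∂π_B/∂q_B = 0: 384 - 6q_B - (q_D) = 0.
Rearranging gives the reaction functions q_D = (448 - q_B)/4 and q_B = (384 - q_D)/6.
Substituting one into the other gives q_D = 100.1739 and q_B = 1088/23.
Price P = 457 - 147.4783 = 309.5217.
Bastion's profit: 309.5217·(1088/23) - 73·(1088/23) - 2(1088/23)² = 6713.1040.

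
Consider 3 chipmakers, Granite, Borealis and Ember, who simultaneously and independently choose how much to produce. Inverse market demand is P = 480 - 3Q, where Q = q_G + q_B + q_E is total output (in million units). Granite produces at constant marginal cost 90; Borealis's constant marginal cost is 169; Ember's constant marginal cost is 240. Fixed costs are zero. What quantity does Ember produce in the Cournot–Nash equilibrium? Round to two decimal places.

Granite's profit: π_G = (480 - 3Q)q_G - (90q_G). Setting ∂π_G/∂q_G = 0: 390 - 6q_G - 3(q_B + q_E) = 0.
Borealis's profit: π_B = (480 - 3Q)q_B - (169q_B). Setting ∂π_B/∂q_B = 0: 311 - 6q_B - 3(q_G + q_E) = 0.
Ember's profit: π_E = (480 - 3Q)q_E - (240q_E). Setting ∂π_E/∂q_E = 0: 240 - 6q_E - 3(q_G + q_B) = 0.
Adding the 3 first-order conditions: 941 − 12Q = 0, so Q = 941/12.
Back-substituting: q_G = (390 − 941/4)/3 = 619/12, q_B = (311 − 941/4)/3 = 101/4, q_E = (240 − 941/4)/3 = 19/12.

1.58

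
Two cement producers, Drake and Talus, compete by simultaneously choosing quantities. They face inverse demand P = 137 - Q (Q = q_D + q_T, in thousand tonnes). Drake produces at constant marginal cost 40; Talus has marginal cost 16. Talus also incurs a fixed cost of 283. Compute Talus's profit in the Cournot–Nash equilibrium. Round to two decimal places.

2053.11

Drake's profit: π_D = (137 - Q)q_D - (40q_D). Setting ∂π_D/∂q_D = 0: 97 - 2q_D - (q_T) = 0.
Talus's profit: π_T = (137 - Q)q_T - (16q_T). Setting ∂π_T/∂q_T = 0: 121 - 2q_T - (q_D) = 0.
Best responses: q_D = (97 - q_T)/2, q_T = (121 - q_D)/2.
Substituting one into the other gives q_D = 73/3 and q_T = 145/3.
Price P = 137 - 218/3 = 193/3.
Talus's profit: (193/3 - 16)·(145/3) - 283 = 2053.1111.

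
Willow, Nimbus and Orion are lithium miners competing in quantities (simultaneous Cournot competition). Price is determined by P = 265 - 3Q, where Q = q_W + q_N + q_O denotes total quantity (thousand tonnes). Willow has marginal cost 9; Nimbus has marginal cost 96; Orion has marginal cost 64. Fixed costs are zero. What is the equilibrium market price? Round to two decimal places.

Willow's profit: π_W = (265 - 3Q)q_W - (9q_W). Setting ∂π_W/∂q_W = 0: 256 - 6q_W - 3(q_N + q_O) = 0.
Nimbus's profit: π_N = (265 - 3Q)q_N - (96q_N). Setting ∂π_N/∂q_N = 0: 169 - 6q_N - 3(q_W + q_O) = 0.
Orion's profit: π_O = (265 - 3Q)q_O - (64q_O). Setting ∂π_O/∂q_O = 0: 201 - 6q_O - 3(q_W + q_N) = 0.
Adding the 3 first-order conditions: 626 − 12Q = 0, so Q = 313/6.
Back-substituting: q_W = (256 − 313/2)/3 = 199/6, q_N = (169 − 313/2)/3 = 25/6, q_O = (201 − 313/2)/3 = 89/6.
Total output Q = 313/6, so price P = 265 - 3·(313/6) = 217/2.

108.50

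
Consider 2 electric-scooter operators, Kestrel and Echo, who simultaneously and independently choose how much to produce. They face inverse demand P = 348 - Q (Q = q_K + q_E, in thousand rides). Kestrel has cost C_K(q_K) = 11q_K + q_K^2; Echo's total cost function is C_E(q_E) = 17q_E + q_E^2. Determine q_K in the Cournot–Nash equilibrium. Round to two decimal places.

Kestrel's profit: π_K = (348 - Q)q_K - (11q_K + q_K²). Setting ∂π_K/∂q_K = 0: 337 - 4q_K - (q_E) = 0.
Echo's profit: π_E = (348 - Q)q_E - (17q_E + q_E²). Setting ∂π_E/∂q_E = 0: 331 - 4q_E - (q_K) = 0.
Best responses: q_K = (337 - q_E)/4, q_E = (331 - q_K)/4.
Substituting one into the other gives q_K = 339/5 and q_E = 329/5.

67.80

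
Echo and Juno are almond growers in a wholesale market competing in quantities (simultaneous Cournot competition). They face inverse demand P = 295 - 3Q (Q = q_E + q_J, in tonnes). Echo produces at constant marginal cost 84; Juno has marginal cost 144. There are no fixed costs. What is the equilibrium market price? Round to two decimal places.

174.33

Echo's profit: π_E = (295 - 3Q)q_E - (84q_E). Setting ∂π_E/∂q_E = 0: 211 - 6q_E - 3(q_J) = 0.
Juno's profit: π_J = (295 - 3Q)q_J - (144q_J). Setting ∂π_J/∂q_J = 0: 151 - 6q_J - 3(q_E) = 0.
So q_E = (211 - 3q_J)/6 and q_J = (151 - 3q_E)/6.
Substituting one into the other gives q_E = 271/9 and q_J = 91/9.
Total output Q = 362/9, so price P = 295 - 3·(362/9) = 523/3.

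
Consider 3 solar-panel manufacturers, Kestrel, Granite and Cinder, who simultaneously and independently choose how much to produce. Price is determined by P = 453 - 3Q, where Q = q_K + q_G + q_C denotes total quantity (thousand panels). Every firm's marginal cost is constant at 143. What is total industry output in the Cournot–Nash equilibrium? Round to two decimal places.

77.50

Each firm earns π_i = (453 - 3Q)q_i - 143q_i.
First-order condition (treating rivals' output as given): 310 - 6q_i - 3·Σ_{j≠i} q_j = 0.
By symmetry each firm produces the same amount; substituting Σ_{j≠i} q_j = 2q_i yields q_i = 310/12 = 155/6.
Total output Q = 155/6 + 155/6 + 155/6 = 155/2.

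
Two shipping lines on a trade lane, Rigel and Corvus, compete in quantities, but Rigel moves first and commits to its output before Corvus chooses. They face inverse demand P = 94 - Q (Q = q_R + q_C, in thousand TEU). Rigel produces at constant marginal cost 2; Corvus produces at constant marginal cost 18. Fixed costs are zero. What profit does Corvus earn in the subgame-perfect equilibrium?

121

Solve by backward induction. Given q_R, the follower Corvus maximises π_C = (94 - q_R - q_C)q_C - 18q_C.
Setting the follower's marginal profit to zero, 76 - q_R - 2q_C = 0, i.e. q_C = (76 - q_R)/2.
Rigel substitutes q_C(q_R) into its own profit: π_R = q_R(94 - q_R - (76 - q_R)/2) - 2q_R = (56 - (1/2)q_R)q_R - 2q_R.
Leader FOC: 54 - q_R = 0, so q_R = 54.
Then q_C = (76 - 54)/2 = 11.
Price P = 94 - 65 = 29.
Corvus's profit: (29 - 18)·11 = 121.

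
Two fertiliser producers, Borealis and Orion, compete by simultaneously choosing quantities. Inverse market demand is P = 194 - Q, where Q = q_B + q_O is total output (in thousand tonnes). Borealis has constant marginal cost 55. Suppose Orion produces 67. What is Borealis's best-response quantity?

36

With the rival's output fixed at 67, Borealis's profit is π_B = (194 - 67 - q_B)q_B - (55q_B) = (127 - q_B)q_B - (55q_B).
∂π_B/∂q_B = 72 - 2q_B = 0, so q_B = 36.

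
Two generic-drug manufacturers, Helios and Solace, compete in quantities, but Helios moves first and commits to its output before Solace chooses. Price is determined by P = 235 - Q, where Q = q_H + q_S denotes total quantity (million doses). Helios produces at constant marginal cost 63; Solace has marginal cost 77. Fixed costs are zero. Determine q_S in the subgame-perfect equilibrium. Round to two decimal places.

32.50

The follower Solace best-responds to any q_H: π_S = (235 - Q)q_S - 77q_S.
∂π_S/∂q_S = 158 - q_H - 2q_S = 0 gives the reaction function q_S = (158 - q_H)/2.
Helios substitutes q_S(q_H) into its own profit: π_H = q_H(235 - q_H - (158 - q_H)/2) - 63q_H = (156 - (1/2)q_H)q_H - 63q_H.
Leader FOC: 93 - q_H = 0, so q_H = 93.
Then q_S = (158 - 93)/2 = 65/2.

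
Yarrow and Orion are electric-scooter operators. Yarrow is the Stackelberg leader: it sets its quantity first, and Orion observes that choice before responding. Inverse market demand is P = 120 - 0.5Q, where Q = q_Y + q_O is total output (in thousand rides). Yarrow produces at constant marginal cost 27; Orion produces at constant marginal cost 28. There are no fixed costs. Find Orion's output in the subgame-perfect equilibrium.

45

Solve by backward induction. Given q_Y, the follower Orion maximises π_O = (120 - (1/2)q_Y - (1/2)q_O)q_O - 28q_O.
Follower FOC: 92 - (1/2)q_Y - q_O = 0, so q_O(q_Y) = (92 - (1/2)q_Y).
Yarrow substitutes q_O(q_Y) into its own profit: π_Y = q_Y(120 - (1/2)q_Y - (92 - (1/2)q_Y)/2) - 27q_Y = (74 - (1/4)q_Y)q_Y - 27q_Y.
Leader FOC: 47 - (1/2)q_Y = 0, so q_Y = 94.
Then q_O = (92 - (1/2)·94) = 45.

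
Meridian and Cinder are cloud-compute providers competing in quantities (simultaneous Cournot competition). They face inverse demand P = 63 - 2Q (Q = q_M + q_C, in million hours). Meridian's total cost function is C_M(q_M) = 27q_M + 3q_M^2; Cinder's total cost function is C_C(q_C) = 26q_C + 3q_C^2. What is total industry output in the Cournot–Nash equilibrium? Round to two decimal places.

Meridian's profit: π_M = (63 - 2Q)q_M - (27q_M + 3q_M²). Setting ∂π_M/∂q_M = 0: 36 - 10q_M - 2(q_C) = 0.
Cinder's first-order condition: 37 - 10q_C - 2(q_M) = 0.
Rearranging gives the reaction functions q_M = (36 - 2q_C)/10 and q_C = (37 - 2q_M)/10.
Substituting one into the other gives q_M = 143/48 and q_C = 149/48.
Total output Q = 143/48 + 149/48 = 73/12.

6.08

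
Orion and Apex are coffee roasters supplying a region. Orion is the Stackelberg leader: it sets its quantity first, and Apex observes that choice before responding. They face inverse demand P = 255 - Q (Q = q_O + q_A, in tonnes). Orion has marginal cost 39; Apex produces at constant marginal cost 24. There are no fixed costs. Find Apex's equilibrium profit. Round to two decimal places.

4257.56

The follower Apex best-responds to any q_O: π_A = (255 - Q)q_A - 24q_A.
Follower FOC: 231 - q_O - 2q_A = 0, so q_A(q_O) = (231 - q_O)/2.
Orion substitutes q_A(q_O) into its own profit: π_O = q_O(255 - q_O - (231 - q_O)/2) - 39q_O = (279/2 - (1/2)q_O)q_O - 39q_O.
The leader's first-order condition 201/2 - q_O = 0 yields q_O = 201/2.
Then q_A = (231 - 201/2)/2 = 261/4.
Price P = 255 - 663/4 = 357/4.
Apex's profit: (357/4 - 24)·(261/4) = 4257.5625.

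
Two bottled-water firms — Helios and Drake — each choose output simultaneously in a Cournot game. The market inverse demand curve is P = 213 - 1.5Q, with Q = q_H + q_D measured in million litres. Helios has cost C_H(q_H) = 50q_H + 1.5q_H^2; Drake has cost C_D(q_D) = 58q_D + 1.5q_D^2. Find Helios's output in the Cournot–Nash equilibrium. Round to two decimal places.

22.09

Helios's profit: π_H = (213 - 1.5Q)q_H - (50q_H + (3/2)q_H²). Setting ∂π_H/∂q_H = 0: 163 - 6q_H - (3/2)(q_D) = 0.
Drake's profit: π_D = (213 - 1.5Q)q_D - (58q_D + (3/2)q_D²). Setting ∂π_D/∂q_D = 0: 155 - 6q_D - (3/2)(q_H) = 0.
So q_H = (163 - (3/2)q_D)/6 and q_D = (155 - (3/2)q_H)/6.
Solving the pair: q_H = 994/45, q_D = 914/45.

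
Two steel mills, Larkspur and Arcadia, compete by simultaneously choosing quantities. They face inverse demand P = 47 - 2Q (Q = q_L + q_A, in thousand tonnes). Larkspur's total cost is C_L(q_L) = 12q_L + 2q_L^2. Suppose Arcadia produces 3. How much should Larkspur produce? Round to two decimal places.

With the rival's output fixed at 3, Larkspur's profit is π_L = (47 - 2·3 - 2q_L)q_L - (12q_L + 2q_L²) = (41 - 2q_L)q_L - (12q_L + 2q_L²).
∂π_L/∂q_L = 29 - 8q_L = 0, so q_L = 29/8.

3.63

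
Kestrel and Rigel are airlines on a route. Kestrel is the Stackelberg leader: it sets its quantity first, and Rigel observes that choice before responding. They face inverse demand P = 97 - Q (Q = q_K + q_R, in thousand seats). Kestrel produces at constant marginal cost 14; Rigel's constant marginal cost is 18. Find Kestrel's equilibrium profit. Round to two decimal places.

The follower Rigel best-responds to any q_K: π_R = (97 - Q)q_R - 18q_R.
∂π_R/∂q_R = 79 - q_K - 2q_R = 0 gives the reaction function q_R = (79 - q_K)/2.
Kestrel substitutes q_R(q_K) into its own profit: π_K = q_K(97 - q_K - (79 - q_K)/2) - 14q_K = (115/2 - (1/2)q_K)q_K - 14q_K.
Leader FOC: 87/2 - q_K = 0, so q_K = 87/2.
Then q_R = (79 - 87/2)/2 = 71/4.
Price P = 97 - 245/4 = 143/4.
Kestrel's profit: (143/4 - 14)·(87/2) = 946.1250.

946.13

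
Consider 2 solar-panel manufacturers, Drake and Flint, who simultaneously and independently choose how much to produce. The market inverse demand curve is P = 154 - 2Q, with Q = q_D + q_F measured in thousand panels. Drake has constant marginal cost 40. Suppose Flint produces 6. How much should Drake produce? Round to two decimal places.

25.50

With the rival's output fixed at 6, Drake's profit is π_D = (154 - 2·6 - 2q_D)q_D - (40q_D) = (142 - 2q_D)q_D - (40q_D).
∂π_D/∂q_D = 102 - 4q_D = 0, so q_D = 51/2.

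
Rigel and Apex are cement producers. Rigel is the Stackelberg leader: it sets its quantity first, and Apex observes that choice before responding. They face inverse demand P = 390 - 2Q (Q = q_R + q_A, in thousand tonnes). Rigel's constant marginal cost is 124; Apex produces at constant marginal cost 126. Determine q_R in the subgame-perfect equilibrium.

Solve by backward induction. Given q_R, the follower Apex maximises π_A = (390 - 2q_R - 2q_A)q_A - 126q_A.
∂π_A/∂q_A = 264 - 2q_R - 4q_A = 0 gives the reaction function q_A = (264 - 2q_R)/4.
Rigel substitutes q_A(q_R) into its own profit: π_R = q_R(390 - 2q_R - (264 - 2q_R)/2) - 124q_R = (258 - q_R)q_R - 124q_R.
The leader's first-order condition 134 - 2q_R = 0 yields q_R = 67.
Then q_A = (264 - 2·67)/4 = 65/2.

67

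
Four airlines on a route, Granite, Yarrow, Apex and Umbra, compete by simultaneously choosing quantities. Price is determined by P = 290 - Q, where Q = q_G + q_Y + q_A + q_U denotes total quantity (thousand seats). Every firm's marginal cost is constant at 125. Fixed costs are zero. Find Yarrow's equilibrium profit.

A representative firm's profit is π_i = q_i(290 - Q) - 125q_i.
Setting ∂π_i/∂q_i = 0 with rivals' quantities fixed: 165 - 2q_i - Σ_{j≠i} q_j = 0.
By symmetry each firm produces the same amount; substituting Σ_{j≠i} q_j = 3q_i yields q_i = 165/5 = 33.
Price P = 290 - 132 = 158.
Yarrow's profit: (158 - 125)·33 = 1089.

1089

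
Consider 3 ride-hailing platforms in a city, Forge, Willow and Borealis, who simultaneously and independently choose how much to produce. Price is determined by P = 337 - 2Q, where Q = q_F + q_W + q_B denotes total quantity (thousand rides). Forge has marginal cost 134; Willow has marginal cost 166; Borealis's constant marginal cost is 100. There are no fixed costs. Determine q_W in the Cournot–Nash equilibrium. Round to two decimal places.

Forge's profit: π_F = (337 - 2Q)q_F - (134q_F). Setting ∂π_F/∂q_F = 0: 203 - 4q_F - 2(q_W + q_B) = 0.
Willow's first-order condition: 171 - 4q_W - 2(q_F + q_B) = 0.
Borealis's profit: π_B = (337 - 2Q)q_B - (100q_B). Setting ∂π_B/∂q_B = 0: 237 - 4q_B - 2(q_F + q_W) = 0.
Adding the 3 conditions: 611 − 4Q − 4Q = 0, i.e. Q = 611/8.
Back-substituting: q_F = (203 − 611/4)/2 = 201/8, q_W = (171 − 611/4)/2 = 73/8, q_B = (237 − 611/4)/2 = 337/8.

9.13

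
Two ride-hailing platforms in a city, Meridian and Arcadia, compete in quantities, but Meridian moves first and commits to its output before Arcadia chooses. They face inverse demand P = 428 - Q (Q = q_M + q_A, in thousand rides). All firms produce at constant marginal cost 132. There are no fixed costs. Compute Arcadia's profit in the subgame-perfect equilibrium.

Solve by backward induction. Given q_M, the follower Arcadia maximises π_A = (428 - q_M - q_A)q_A - 132q_A.
∂π_A/∂q_A = 296 - q_M - 2q_A = 0 gives the reaction function q_A = (296 - q_M)/2.
Meridian substitutes q_A(q_M) into its own profit: π_M = q_M(428 - q_M - (296 - q_M)/2) - 132q_M = (280 - (1/2)q_M)q_M - 132q_M.
Leader FOC: 148 - q_M = 0, so q_M = 148.
Then q_A = (296 - 148)/2 = 74.
Price P = 428 - 222 = 206.
Arcadia's profit: (206 - 132)·74 = 5476.

5476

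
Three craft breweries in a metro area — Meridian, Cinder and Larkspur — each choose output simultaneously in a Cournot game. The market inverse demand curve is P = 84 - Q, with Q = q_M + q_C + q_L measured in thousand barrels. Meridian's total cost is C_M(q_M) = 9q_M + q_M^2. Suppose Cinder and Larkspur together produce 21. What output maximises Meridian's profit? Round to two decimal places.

With rivals' combined output fixed at 21, Meridian's profit is π_M = (84 - 21 - q_M)q_M - (9q_M + q_M²) = (63 - q_M)q_M - (9q_M + q_M²).
∂π_M/∂q_M = 54 - 4q_M = 0, so q_M = 27/2.

13.50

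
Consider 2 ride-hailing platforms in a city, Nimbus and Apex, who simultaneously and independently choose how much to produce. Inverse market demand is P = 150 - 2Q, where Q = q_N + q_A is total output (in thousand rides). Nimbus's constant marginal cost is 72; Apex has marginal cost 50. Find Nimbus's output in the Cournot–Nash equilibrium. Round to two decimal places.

9.33

Nimbus's profit: π_N = (150 - 2Q)q_N - (72q_N). Setting ∂π_N/∂q_N = 0: 78 - 4q_N - 2(q_A) = 0.
Apex's first-order condition: 100 - 4q_A - 2(q_N) = 0.
So q_N = (78 - 2q_A)/4 and q_A = (100 - 2q_N)/4.
Substituting one into the other gives q_N = 28/3 and q_A = 61/3.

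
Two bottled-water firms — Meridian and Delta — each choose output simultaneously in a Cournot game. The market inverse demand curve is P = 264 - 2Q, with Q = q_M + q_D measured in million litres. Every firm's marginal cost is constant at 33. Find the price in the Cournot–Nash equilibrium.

110

A representative firm's profit is π_i = q_i(264 - 2Q) - 33q_i.
Setting ∂π_i/∂q_i = 0 with rivals' quantities fixed: 231 - 4q_i - 2q_j = 0.
With identical firms every q_j equals q_i, so q_j = q_i and 231 = 6q_i, giving q_i = 77/2.
Total output Q = 77, so price P = 264 - 2·77 = 110.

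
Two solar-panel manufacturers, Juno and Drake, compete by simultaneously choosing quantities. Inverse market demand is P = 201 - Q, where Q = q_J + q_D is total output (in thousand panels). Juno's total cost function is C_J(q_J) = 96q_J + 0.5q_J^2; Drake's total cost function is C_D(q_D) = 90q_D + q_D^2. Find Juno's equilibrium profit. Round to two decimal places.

1183.65

Juno's profit: π_J = (201 - Q)q_J - (96q_J + (1/2)q_J²). Setting ∂π_J/∂q_J = 0: 105 - 3q_J - (q_D) = 0.
Drake's profit: π_D = (201 - Q)q_D - (90q_D + q_D²). Setting ∂π_D/∂q_D = 0: 111 - 4q_D - (q_J) = 0.
Rearranging gives the reaction functions q_J = (105 - q_D)/3 and q_D = (111 - q_J)/4.
Substituting one into the other gives q_J = 309/11 and q_D = 228/11.
Price P = 201 - 537/11 = 1674/11.
Juno's profit: (1674/11)·(309/11) - 96·(309/11) - (1/2)(309/11)² = 1183.6488.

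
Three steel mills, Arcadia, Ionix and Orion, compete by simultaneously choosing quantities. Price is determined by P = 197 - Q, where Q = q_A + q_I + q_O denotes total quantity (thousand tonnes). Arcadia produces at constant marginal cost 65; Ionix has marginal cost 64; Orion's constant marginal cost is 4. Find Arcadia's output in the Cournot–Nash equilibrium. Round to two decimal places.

Arcadia's profit: π_A = (197 - Q)q_A - (65q_A). Setting ∂π_A/∂q_A = 0: 132 - 2q_A - (q_I + q_O) = 0.
Ionix's first-order condition: 133 - 2q_I - (q_A + q_O) = 0.
Orion's profit: π_O = (197 - Q)q_O - (4q_O). Setting ∂π_O/∂q_O = 0: 193 - 2q_O - (q_A + q_I) = 0.
Adding the 3 first-order conditions: 458 − 4Q = 0, so Q = 229/2.
Back-substituting: q_A = (132 − 229/2) = 35/2, q_I = (133 − 229/2) = 37/2, q_O = (193 − 229/2) = 157/2.

17.50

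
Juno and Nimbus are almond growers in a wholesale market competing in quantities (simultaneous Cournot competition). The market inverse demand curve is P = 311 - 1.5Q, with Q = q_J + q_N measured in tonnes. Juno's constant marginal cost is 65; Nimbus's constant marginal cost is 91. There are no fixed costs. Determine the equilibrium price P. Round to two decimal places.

Juno's profit: π_J = (311 - 1.5Q)q_J - (65q_J). Setting ∂π_J/∂q_J = 0: 246 - 3q_J - (3/2)(q_N) = 0.
Nimbus's profit: π_N = (311 - 1.5Q)q_N - (91q_N). Setting ∂π_N/∂q_N = 0: 220 - 3q_N - (3/2)(q_J) = 0.
Best responses: q_J = (246 - (3/2)q_N)/3, q_N = (220 - (3/2)q_J)/3.
Solving the pair: q_J = 544/9, q_N = 388/9.
Total output Q = 932/9, so price P = 311 - (3/2)·(932/9) = 467/3.

155.67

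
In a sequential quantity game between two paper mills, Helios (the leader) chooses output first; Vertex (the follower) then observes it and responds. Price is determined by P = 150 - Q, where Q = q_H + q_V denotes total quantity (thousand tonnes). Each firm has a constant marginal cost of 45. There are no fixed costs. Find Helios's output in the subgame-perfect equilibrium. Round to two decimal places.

52.50

Solve by backward induction. Given q_H, the follower Vertex maximises π_V = (150 - q_H - q_V)q_V - 45q_V.
∂π_V/∂q_V = 105 - q_H - 2q_V = 0 gives the reaction function q_V = (105 - q_H)/2.
The leader anticipates this reaction. Substituting into P = 150 - Q gives P = 195/2 - (1/2)q_H, so π_H = (195/2 - (1/2)q_H)q_H - 45q_H.
The leader's first-order condition 105/2 - q_H = 0 yields q_H = 105/2.
Then q_V = (105 - 105/2)/2 = 105/4.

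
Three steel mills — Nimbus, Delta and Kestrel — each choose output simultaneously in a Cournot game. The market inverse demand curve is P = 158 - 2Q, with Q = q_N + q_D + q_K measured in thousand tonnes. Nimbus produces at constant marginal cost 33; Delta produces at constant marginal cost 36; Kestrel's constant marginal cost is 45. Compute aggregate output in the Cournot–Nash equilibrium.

Nimbus's profit: π_N = (158 - 2Q)q_N - (33q_N). Setting ∂π_N/∂q_N = 0: 125 - 4q_N - 2(q_D + q_K) = 0.
Delta's first-order condition: 122 - 4q_D - 2(q_N + q_K) = 0.
Kestrel's profit: π_K = (158 - 2Q)q_K - (45q_K). Setting ∂π_K/∂q_K = 0: 113 - 4q_K - 2(q_N + q_D) = 0.
Adding the 3 first-order conditions: 360 − 8Q = 0, so Q = 45.
Back-substituting: q_N = (125 − 90)/2 = 35/2, q_D = (122 − 90)/2 = 16, q_K = (113 − 90)/2 = 23/2.
Total output Q = 35/2 + 16 + 23/2 = 45.

45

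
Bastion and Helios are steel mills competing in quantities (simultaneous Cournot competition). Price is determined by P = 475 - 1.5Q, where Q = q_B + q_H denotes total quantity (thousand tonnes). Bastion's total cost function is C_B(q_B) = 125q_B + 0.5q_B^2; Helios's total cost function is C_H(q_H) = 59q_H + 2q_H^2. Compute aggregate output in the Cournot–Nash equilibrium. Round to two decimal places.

115.15

Bastion's profit: π_B = (475 - 1.5Q)q_B - (125q_B + (1/2)q_B²). Setting ∂π_B/∂q_B = 0: 350 - 4q_B - (3/2)(q_H) = 0.
Helios's profit: π_H = (475 - 1.5Q)q_H - (59q_H + 2q_H²). Setting ∂π_H/∂q_H = 0: 416 - 7q_H - (3/2)(q_B) = 0.
Best responses: q_B = (350 - (3/2)q_H)/4, q_H = (416 - (3/2)q_B)/7.
Solving the pair: q_B = 70.9126, q_H = 44.2330.
Total output Q = 70.9126 + 44.2330 = 115.1456.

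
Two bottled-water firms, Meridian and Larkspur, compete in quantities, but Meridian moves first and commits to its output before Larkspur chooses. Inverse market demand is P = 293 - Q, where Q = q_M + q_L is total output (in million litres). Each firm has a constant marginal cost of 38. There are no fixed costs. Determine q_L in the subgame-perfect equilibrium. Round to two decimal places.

The follower Larkspur best-responds to any q_M: π_L = (293 - Q)q_L - 38q_L.
Follower FOC: 255 - q_M - 2q_L = 0, so q_L(q_M) = (255 - q_M)/2.
The leader anticipates this reaction. Substituting into P = 293 - Q gives P = 331/2 - (1/2)q_M, so π_M = (331/2 - (1/2)q_M)q_M - 38q_M.
Leader FOC: 255/2 - q_M = 0, so q_M = 255/2.
Then q_L = (255 - 255/2)/2 = 255/4.

63.75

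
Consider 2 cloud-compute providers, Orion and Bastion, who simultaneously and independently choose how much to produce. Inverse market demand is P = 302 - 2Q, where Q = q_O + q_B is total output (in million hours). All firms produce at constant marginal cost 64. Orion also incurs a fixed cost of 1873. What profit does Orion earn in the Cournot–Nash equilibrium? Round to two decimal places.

1273.89

A representative firm's profit is π_i = q_i(302 - 2Q) - 64q_i.
Setting ∂π_i/∂q_i = 0 with rivals' quantities fixed: 238 - 4q_i - 2q_j = 0.
By symmetry each firm produces the same amount; substituting q_j = q_i yields q_i = 238/6 = 119/3.
Price P = 302 - 2·(238/3) = 430/3.
Orion's profit: (430/3 - 64)·(119/3) - 1873 = 1273.8889.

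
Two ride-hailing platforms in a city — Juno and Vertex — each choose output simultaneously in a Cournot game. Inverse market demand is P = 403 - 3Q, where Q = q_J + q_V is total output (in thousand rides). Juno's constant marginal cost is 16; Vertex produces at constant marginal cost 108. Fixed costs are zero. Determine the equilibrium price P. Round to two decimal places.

Juno's profit: π_J = (403 - 3Q)q_J - (16q_J). Setting ∂π_J/∂q_J = 0: 387 - 6q_J - 3(q_V) = 0.
Vertex's profit: π_V = (403 - 3Q)q_V - (108q_V). Setting ∂π_V/∂q_V = 0: 295 - 6q_V - 3(q_J) = 0.
Best responses: q_J = (387 - 3q_V)/6, q_V = (295 - 3q_J)/6.
Solving the pair: q_J = 479/9, q_V = 203/9.
Total output Q = 682/9, so price P = 403 - 3·(682/9) = 527/3.

175.67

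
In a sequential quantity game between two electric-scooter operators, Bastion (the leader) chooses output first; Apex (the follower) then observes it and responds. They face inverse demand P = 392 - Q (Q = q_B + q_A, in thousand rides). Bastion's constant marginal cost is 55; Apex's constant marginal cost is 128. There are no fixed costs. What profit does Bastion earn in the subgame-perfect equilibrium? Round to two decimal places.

The follower Apex best-responds to any q_B: π_A = (392 - Q)q_A - 128q_A.
∂π_A/∂q_A = 264 - q_B - 2q_A = 0 gives the reaction function q_A = (264 - q_B)/2.
Bastion substitutes q_A(q_B) into its own profit: π_B = q_B(392 - q_B - (264 - q_B)/2) - 55q_B = (260 - (1/2)q_B)q_B - 55q_B.
The leader's first-order condition 205 - q_B = 0 yields q_B = 205.
Then q_A = (264 - 205)/2 = 59/2.
Price P = 392 - 469/2 = 315/2.
Bastion's profit: (315/2 - 55)·205 = 21012.5000.

21012.50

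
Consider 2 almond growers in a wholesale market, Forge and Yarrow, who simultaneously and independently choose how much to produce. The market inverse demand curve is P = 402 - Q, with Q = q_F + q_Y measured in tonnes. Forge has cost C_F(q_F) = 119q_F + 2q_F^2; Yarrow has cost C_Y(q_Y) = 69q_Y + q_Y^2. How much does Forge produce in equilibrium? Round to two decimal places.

34.74

Forge's profit: π_F = (402 - Q)q_F - (119q_F + 2q_F²). Setting ∂π_F/∂q_F = 0: 283 - 6q_F - (q_Y) = 0.
Yarrow's profit: π_Y = (402 - Q)q_Y - (69q_Y + q_Y²). Setting ∂π_Y/∂q_Y = 0: 333 - 4q_Y - (q_F) = 0.
Rearranging gives the reaction functions q_F = (283 - q_Y)/6 and q_Y = (333 - q_F)/4.
Solving the pair: q_F = 799/23, q_Y = 1715/23.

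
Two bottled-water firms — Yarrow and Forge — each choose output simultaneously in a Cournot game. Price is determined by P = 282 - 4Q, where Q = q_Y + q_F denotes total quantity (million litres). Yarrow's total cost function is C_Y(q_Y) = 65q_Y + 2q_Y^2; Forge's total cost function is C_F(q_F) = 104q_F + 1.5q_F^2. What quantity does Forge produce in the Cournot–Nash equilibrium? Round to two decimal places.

10.93

Yarrow's profit: π_Y = (282 - 4Q)q_Y - (65q_Y + 2q_Y²). Setting ∂π_Y/∂q_Y = 0: 217 - 12q_Y - 4(q_F) = 0.
Forge's first-order condition: 178 - 11q_F - 4(q_Y) = 0.
Rearranging gives the reaction functions q_Y = (217 - 4q_F)/12 and q_F = (178 - 4q_Y)/11.
Substituting one into the other gives q_Y = 1675/116 and q_F = 317/29.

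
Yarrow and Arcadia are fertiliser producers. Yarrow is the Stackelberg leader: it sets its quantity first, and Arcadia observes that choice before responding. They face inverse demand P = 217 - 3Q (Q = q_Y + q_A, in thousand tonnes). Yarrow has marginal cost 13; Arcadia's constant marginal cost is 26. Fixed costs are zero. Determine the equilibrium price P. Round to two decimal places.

67.25

Solve by backward induction. Given q_Y, the follower Arcadia maximises π_A = (217 - 3q_Y - 3q_A)q_A - 26q_A.
Setting the follower's marginal profit to zero, 191 - 3q_Y - 6q_A = 0, i.e. q_A = (191 - 3q_Y)/6.
Yarrow substitutes q_A(q_Y) into its own profit: π_Y = q_Y(217 - 3q_Y - (191 - 3q_Y)/2) - 13q_Y = (243/2 - (3/2)q_Y)q_Y - 13q_Y.
The leader's first-order condition 217/2 - 3q_Y = 0 yields q_Y = 217/6.
Then q_A = (191 - 3·(217/6))/6 = 55/4.
Total output Q = 599/12, so price P = 217 - 3·(599/12) = 269/4.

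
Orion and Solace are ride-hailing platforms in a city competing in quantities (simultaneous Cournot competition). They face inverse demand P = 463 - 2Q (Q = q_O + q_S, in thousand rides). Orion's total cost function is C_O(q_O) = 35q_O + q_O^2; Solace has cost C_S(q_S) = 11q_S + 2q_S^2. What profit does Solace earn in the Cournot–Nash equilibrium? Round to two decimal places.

Orion's profit: π_O = (463 - 2Q)q_O - (35q_O + q_O²). Setting ∂π_O/∂q_O = 0: 428 - 6q_O - 2(q_S) = 0.
Solace's first-order condition: 452 - 8q_S - 2(q_O) = 0.
So q_O = (428 - 2q_S)/6 and q_S = (452 - 2q_O)/8.
Substituting one into the other gives q_O = 630/11 and q_S = 464/11.
Price P = 463 - 2·(1094/11) = 264.0909.
Solace's profit: 264.0909·(464/11) - 11·(464/11) - 2(464/11)² = 7117.2231.

7117.22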